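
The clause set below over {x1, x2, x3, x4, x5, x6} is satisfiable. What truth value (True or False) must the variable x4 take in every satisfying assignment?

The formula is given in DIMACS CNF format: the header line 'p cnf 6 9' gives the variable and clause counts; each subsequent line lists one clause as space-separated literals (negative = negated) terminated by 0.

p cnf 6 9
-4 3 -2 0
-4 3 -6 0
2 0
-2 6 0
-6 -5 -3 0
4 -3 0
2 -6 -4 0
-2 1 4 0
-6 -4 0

False

Suppose x4 = True.
Unit clause (x2) forces x2 = True.
Unit clause (x3) forces x3 = True.
Unit clause (x6) forces x6 = True.
Now (¬x6) is unsatisfied and unit — conflict.
So every satisfying assignment has x4 = False.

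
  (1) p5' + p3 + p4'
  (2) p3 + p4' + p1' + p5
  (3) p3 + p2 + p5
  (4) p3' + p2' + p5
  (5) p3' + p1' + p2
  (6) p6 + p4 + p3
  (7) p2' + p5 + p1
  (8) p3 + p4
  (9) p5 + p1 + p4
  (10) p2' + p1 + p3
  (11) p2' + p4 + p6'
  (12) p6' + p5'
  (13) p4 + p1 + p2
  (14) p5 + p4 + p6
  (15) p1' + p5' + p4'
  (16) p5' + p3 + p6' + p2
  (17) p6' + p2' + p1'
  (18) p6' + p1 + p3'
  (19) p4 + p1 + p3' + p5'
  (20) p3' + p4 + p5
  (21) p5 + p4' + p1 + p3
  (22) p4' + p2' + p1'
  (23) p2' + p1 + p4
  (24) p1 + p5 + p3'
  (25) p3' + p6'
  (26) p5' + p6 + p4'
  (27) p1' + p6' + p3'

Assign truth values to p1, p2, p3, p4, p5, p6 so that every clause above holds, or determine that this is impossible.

Suppose p3 = 1.
Unit clause (p6') forces p6 = 0.
Suppose p2 = 1.
Unit clause (p5) forces p5 = 1.
Unit clause (p4') forces p4 = 0.
Unit clause (p1) forces p1 = 1.
Every clause now holds.

p1 ↦ 1; p2 ↦ 1; p3 ↦ 1; p4 ↦ 0; p5 ↦ 1; p6 ↦ 0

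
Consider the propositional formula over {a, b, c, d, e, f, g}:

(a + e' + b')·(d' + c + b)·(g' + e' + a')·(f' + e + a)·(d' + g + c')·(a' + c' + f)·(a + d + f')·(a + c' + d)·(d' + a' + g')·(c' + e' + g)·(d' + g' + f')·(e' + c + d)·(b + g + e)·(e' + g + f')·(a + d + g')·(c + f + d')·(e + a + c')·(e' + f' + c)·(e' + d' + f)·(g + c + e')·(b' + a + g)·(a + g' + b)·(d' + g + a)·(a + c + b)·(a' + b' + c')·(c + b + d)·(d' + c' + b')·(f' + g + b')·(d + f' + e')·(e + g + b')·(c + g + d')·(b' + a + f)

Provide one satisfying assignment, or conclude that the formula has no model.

Try a = 1.
Try g = 1.
(e') alone gives e = 0.
(d') alone gives d = 0.
Try c = 1.
(f) alone gives f = 1.
(b') alone gives b = 0.
Every clause now holds.

a ↦ 1, b ↦ 0, c ↦ 1, d ↦ 0, e ↦ 0, f ↦ 1, g ↦ 1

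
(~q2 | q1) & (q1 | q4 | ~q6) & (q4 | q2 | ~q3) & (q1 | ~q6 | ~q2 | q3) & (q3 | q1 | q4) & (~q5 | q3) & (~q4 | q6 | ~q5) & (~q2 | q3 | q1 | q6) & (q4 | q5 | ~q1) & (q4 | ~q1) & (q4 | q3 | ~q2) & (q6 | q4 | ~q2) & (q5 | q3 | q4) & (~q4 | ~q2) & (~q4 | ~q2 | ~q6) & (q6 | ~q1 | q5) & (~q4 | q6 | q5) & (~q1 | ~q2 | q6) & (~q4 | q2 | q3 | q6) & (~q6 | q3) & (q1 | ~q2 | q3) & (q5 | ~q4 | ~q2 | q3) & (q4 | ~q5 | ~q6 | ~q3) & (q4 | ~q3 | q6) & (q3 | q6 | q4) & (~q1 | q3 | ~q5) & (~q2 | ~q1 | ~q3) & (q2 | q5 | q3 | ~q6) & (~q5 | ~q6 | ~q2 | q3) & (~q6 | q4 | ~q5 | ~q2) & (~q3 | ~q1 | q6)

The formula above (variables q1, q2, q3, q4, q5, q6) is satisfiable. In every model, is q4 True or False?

Suppose q4 = 0.
Unit clause (~q1) forces q1 = 0.
Unit clause (~q2) forces q2 = 0.
Unit clause (~q6) forces q6 = 0.
Unit clause (~q3) forces q3 = 0.
Now (q3) is unsatisfied and unit — conflict.
So every satisfying assignment has q4 = True.

True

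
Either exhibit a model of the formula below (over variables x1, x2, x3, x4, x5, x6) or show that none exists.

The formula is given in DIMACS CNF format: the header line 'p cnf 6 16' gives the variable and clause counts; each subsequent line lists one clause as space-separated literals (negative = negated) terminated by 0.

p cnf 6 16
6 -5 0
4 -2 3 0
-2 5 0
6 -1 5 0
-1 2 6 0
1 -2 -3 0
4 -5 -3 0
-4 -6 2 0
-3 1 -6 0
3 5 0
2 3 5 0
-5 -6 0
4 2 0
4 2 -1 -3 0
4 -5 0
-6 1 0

x1=False,  x2=False,  x3=True,  x4=True,  x5=False,  x6=False

Branch on x6: set x6 = False.
The clause (¬x5) is unit, so x5 = False.
The clause (¬x2) is unit, so x2 = False.
The clause (¬x1) is unit, so x1 = False.
The clause (x3) is unit, so x3 = True.
The clause (x4) is unit, so x4 = True.
All clauses are satisfied.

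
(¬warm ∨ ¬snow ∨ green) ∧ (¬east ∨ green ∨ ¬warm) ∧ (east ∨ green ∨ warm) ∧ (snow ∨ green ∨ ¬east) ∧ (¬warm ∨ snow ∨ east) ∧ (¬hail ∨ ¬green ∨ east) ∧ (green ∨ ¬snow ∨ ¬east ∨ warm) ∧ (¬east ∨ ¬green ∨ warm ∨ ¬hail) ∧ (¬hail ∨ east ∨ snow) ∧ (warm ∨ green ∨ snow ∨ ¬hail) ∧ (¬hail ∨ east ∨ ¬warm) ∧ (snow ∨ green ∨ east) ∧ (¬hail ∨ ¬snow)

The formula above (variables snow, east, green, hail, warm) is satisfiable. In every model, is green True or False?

Suppose green = False.
Branch on warm: set warm = False.
(east) alone gives east = True.
(snow) alone gives snow = True.
That conflicts with the unit clause (¬snow).
Undo warm and try warm = True.
(¬snow) alone gives snow = False.
(¬east) alone gives east = False.
That conflicts with the unit clause (east).
Neither warm = True nor warm = False works.
So every satisfying assignment has green = True.

True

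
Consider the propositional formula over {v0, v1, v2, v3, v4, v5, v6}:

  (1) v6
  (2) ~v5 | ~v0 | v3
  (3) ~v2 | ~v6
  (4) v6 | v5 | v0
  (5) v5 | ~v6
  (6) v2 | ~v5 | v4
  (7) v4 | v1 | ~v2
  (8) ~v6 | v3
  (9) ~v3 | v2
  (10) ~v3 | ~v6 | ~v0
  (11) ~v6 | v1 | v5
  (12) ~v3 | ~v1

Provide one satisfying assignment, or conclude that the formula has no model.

UNSATISFIABLE

The clause (v6) is unit, so v6 = 1.
The clause (~v2) is unit, so v2 = 0.
The clause (v5) is unit, so v5 = 1.
The clause (v4) is unit, so v4 = 1.
The clause (v3) is unit, so v3 = 1.
Now (~v3) is unsatisfied and unit — conflict.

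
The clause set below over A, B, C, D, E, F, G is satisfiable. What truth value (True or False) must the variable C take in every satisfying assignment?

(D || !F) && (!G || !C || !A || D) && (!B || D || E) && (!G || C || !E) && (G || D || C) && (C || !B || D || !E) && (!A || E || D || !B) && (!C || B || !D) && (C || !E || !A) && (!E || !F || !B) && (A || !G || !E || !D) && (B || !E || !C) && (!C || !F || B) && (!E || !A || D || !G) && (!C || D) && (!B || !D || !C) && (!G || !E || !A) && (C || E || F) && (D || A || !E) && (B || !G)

Suppose C = true.
(D) alone gives D = true.
(B) alone gives B = true.
That conflicts with the unit clause (!B).
So every satisfying assignment has C = False.

False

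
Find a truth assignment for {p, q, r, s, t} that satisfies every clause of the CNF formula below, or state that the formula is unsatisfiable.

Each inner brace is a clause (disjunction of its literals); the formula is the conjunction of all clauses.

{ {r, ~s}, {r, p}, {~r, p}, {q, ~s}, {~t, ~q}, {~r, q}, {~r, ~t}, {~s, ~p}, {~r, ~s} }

p: 1, q: 1, r: 0, s: 0, t: 0

Case r = 0:
The clause (~s) is unit, so s = 0.
The clause (p) is unit, so p = 1.
Case t = 0:
Every clause is now satisfied; q is unconstrained.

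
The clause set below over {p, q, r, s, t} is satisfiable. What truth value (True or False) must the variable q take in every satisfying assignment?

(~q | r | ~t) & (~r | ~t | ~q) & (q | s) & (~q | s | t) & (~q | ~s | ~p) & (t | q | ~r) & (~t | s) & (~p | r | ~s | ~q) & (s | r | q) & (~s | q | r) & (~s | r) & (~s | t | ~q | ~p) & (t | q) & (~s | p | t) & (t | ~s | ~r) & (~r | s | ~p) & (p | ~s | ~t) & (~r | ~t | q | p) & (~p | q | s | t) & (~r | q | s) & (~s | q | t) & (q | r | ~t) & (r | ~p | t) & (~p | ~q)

Suppose q = 1.
(~p) alone gives p = 0.
Suppose r = 1.
(~t) alone gives t = 0.
(s) alone gives s = 1.
That conflicts with the unit clause (~s).
That branch fails; take r = 0 instead.
(~t) alone gives t = 0.
(s) alone gives s = 1.
That conflicts with the unit clause (~s).
Both values of r lead to a conflict.
So every satisfying assignment has q = False.

False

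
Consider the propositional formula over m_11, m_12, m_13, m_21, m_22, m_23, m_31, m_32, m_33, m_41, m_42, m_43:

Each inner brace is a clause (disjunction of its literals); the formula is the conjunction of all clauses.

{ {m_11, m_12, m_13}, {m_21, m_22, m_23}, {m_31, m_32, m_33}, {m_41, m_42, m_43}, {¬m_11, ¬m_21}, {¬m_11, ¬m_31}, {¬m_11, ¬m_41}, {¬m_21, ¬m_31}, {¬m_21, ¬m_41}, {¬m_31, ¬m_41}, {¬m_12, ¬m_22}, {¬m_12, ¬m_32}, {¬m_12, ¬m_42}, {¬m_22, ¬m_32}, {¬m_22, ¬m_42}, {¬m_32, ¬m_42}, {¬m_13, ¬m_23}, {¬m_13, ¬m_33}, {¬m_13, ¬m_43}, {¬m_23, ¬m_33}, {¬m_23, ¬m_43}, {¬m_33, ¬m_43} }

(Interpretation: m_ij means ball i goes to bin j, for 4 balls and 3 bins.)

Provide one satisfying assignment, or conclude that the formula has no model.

UNSATISFIABLE

Branch on m_11: set m_11 = False.
Branch on m_12: set m_12 = True.
From the singleton clause (¬m_22), m_22 = False.
From the singleton clause (¬m_32), m_32 = False.
From the singleton clause (¬m_42), m_42 = False.
Branch on m_21: set m_21 = True.
From the singleton clause (¬m_31), m_31 = False.
From the singleton clause (m_33), m_33 = True.
From the singleton clause (¬m_41), m_41 = False.
From the singleton clause (m_43), m_43 = True.
But (¬m_43) is also a unit clause — contradiction.
Backtrack on m_21: now try m_21 = False.
From the singleton clause (m_23), m_23 = True.
From the singleton clause (¬m_13), m_13 = False.
From the singleton clause (¬m_33), m_33 = False.
From the singleton clause (m_31), m_31 = True.
From the singleton clause (¬m_41), m_41 = False.
From the singleton clause (m_43), m_43 = True.
But (¬m_43) is also a unit clause — contradiction.
Neither m_21 = True nor m_21 = False works.
Backtrack on m_12: now try m_12 = False.
From the singleton clause (m_13), m_13 = True.
From the singleton clause (¬m_23), m_23 = False.
From the singleton clause (¬m_33), m_33 = False.
From the singleton clause (¬m_43), m_43 = False.
Branch on m_21: set m_21 = True.
From the singleton clause (¬m_31), m_31 = False.
From the singleton clause (m_32), m_32 = True.
From the singleton clause (¬m_41), m_41 = False.
From the singleton clause (m_42), m_42 = True.
But (¬m_42) is also a unit clause — contradiction.
Backtrack on m_21: now try m_21 = False.
From the singleton clause (m_22), m_22 = True.
From the singleton clause (¬m_32), m_32 = False.
From the singleton clause (m_31), m_31 = True.
From the singleton clause (¬m_41), m_41 = False.
From the singleton clause (m_42), m_42 = True.
But (¬m_42) is also a unit clause — contradiction.
Neither m_21 = True nor m_21 = False works.
Neither m_12 = True nor m_12 = False works.
Backtrack on m_11: now try m_11 = True.
From the singleton clause (¬m_21), m_21 = False.
From the singleton clause (¬m_31), m_31 = False.
From the singleton clause (¬m_41), m_41 = False.
Branch on m_22: set m_22 = True.
From the singleton clause (¬m_12), m_12 = False.
From the singleton clause (¬m_32), m_32 = False.
From the singleton clause (m_33), m_33 = True.
From the singleton clause (¬m_42), m_42 = False.
From the singleton clause (m_43), m_43 = True.
But (¬m_43) is also a unit clause — contradiction.
Backtrack on m_22: now try m_22 = False.
From the singleton clause (m_23), m_23 = True.
From the singleton clause (¬m_13), m_13 = False.
From the singleton clause (¬m_33), m_33 = False.
From the singleton clause (m_32), m_32 = True.
From the singleton clause (¬m_12), m_12 = False.
From the singleton clause (¬m_42), m_42 = False.
From the singleton clause (m_43), m_43 = True.
But (¬m_43) is also a unit clause — contradiction.
Neither m_22 = True nor m_22 = False works.
Neither m_11 = True nor m_11 = False works.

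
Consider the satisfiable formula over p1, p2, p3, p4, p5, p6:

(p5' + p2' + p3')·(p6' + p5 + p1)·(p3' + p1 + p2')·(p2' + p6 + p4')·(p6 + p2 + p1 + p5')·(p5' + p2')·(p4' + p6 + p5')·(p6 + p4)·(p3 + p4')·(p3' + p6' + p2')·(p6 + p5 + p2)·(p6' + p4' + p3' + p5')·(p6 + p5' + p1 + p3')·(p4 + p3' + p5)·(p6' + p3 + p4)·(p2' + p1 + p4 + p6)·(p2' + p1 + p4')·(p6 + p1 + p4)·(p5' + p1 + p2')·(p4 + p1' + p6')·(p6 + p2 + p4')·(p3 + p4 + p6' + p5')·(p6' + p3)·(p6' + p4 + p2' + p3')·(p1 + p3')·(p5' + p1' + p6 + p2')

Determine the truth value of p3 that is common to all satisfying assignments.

Suppose p3 = 0.
From the singleton clause (p4'), p4 = 0.
From the singleton clause (p6), p6 = 1.
Now (p6') is unsatisfied and unit — conflict.
So every satisfying assignment has p3 = True.

True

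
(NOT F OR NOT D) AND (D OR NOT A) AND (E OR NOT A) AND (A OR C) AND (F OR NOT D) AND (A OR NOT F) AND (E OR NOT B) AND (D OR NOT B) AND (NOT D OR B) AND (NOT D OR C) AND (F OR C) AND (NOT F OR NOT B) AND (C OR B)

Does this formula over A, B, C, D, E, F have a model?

Suppose F = false.
(NOT D) alone gives D = false.
(NOT A) alone gives A = false.
(C) alone gives C = true.
(NOT B) alone gives B = false.
All clauses hold; E can take either value.
A satisfying assignment: A: false,  B: false,  C: true,  D: false,  E: true,  F: false.

Satisfiable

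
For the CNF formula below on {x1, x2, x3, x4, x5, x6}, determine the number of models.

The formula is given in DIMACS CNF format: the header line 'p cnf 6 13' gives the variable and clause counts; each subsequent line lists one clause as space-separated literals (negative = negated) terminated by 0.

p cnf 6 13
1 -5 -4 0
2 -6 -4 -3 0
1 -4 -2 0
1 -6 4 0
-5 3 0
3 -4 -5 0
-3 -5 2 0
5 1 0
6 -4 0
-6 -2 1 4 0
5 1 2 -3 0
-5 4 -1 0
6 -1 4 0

There are 2^6 = 64 truth assignments over (x1, x2, x3, x4, x5, x6).
Split on x5. With x5 = True, the clauses containing x5 are satisfied and ¬x5 drops from the rest; 2 of the 2^5 = 32 assignments to the other variables satisfy what remains.
With x5 = False, by the same count on the reduced clause set, 7 assignments work.
Total: 2 + 7 = 9.

9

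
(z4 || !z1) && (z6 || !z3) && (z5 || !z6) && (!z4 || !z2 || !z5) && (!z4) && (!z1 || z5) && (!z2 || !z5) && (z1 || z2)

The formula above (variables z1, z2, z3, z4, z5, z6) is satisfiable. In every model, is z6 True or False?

Suppose z6 = true.
From the singleton clause (z5), z5 = true.
From the singleton clause (!z4), z4 = false.
From the singleton clause (!z1), z1 = false.
From the singleton clause (!z2), z2 = false.
But (z2) is also a unit clause — contradiction.
So every satisfying assignment has z6 = False.

False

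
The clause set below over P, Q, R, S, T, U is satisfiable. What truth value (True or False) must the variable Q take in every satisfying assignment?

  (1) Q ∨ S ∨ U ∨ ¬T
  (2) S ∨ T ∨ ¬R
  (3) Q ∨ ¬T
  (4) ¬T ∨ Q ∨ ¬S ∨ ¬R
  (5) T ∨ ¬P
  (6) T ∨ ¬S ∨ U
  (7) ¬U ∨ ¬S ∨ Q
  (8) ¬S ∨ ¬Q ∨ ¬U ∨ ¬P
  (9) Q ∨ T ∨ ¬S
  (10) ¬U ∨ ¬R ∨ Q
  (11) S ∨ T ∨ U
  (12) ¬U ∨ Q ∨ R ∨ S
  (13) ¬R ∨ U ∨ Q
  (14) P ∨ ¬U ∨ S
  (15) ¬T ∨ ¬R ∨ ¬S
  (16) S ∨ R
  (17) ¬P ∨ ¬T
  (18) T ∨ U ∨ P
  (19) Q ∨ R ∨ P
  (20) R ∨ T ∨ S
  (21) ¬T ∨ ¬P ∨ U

True

Suppose Q = False.
Unit clause (¬T) forces T = False.
Unit clause (¬P) forces P = False.
Unit clause (¬S) forces S = False.
Unit clause (¬R) forces R = False.
That conflicts with the unit clause (R).
So every satisfying assignment has Q = True.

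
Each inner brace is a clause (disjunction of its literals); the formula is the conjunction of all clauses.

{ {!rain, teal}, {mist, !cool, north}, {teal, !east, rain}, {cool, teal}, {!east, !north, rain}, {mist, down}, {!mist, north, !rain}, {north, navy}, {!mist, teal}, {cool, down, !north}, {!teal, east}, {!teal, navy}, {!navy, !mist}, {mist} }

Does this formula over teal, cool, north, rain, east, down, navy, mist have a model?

(mist) alone gives mist = true.
(teal) alone gives teal = true.
(east) alone gives east = true.
(navy) alone gives navy = true.
That conflicts with the unit clause (!navy).
No assignment satisfies every clause.

No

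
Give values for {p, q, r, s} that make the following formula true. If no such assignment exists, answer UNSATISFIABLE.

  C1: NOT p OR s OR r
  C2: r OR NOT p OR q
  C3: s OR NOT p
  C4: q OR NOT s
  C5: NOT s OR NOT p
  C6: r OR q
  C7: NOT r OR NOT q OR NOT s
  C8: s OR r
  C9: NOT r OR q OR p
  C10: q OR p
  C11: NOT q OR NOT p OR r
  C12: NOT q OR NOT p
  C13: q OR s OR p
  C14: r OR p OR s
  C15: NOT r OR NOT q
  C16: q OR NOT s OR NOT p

Suppose s = true.
Unit clause (q) forces q = true.
Unit clause (NOT p) forces p = false.
Unit clause (NOT r) forces r = false.
Every clause now holds.

p=false,  q=true,  r=false,  s=true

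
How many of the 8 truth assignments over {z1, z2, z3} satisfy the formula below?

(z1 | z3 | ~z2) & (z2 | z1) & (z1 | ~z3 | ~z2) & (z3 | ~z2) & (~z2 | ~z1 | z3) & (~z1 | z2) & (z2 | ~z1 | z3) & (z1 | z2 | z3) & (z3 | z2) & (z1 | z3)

1

There are 2^3 = 8 truth assignments over (z1, z2, z3).
Check each against the 10 clauses (columns in the order z1, z2, z3):
  F F F  ✗ fails (z2 | z1)
  F F T  ✗ fails (z2 | z1)
  F T F  ✗ fails (z1 | z3 | ~z2)
  F T T  ✗ fails (z1 | ~z3 | ~z2)
  T F F  ✗ fails (~z1 | z2)
  T F T  ✗ fails (~z1 | z2)
  T T F  ✗ fails (z3 | ~z2)
  T T T  ✓ satisfies all
1 of the 8 rows is a model.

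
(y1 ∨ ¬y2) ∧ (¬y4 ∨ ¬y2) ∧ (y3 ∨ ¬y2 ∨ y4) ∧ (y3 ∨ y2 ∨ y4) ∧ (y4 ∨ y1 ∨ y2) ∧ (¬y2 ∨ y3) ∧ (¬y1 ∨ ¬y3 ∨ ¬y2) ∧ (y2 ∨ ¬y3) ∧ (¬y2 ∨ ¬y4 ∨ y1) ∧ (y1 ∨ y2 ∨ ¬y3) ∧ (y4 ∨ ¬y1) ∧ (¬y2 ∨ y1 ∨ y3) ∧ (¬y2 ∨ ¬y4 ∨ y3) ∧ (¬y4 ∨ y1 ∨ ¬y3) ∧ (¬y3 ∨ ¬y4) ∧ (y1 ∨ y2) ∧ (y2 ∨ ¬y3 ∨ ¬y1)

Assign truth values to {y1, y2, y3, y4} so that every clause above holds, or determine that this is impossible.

y1=True, y2=False, y3=False, y4=True

Case y1 = True:
Unit clause (y4) forces y4 = True.
Unit clause (¬y2) forces y2 = False.
Unit clause (¬y3) forces y3 = False.
This assignment satisfies each clause.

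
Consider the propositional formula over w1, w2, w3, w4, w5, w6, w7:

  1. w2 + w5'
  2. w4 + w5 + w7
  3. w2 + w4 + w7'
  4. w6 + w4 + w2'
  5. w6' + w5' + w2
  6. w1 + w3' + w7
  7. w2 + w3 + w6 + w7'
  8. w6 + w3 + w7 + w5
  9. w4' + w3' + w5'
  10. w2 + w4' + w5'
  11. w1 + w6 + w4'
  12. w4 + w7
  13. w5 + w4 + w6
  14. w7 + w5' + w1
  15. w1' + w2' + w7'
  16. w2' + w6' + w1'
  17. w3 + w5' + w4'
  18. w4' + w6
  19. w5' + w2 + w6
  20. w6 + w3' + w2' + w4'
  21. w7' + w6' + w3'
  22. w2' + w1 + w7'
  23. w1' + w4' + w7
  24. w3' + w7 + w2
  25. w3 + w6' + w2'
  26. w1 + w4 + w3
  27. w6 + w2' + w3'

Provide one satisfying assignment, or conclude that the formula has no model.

w1=0; w2=0; w3=0; w4=1; w5=0; w6=1; w7=0

Suppose w2 = 0.
The clause (w5') is unit, so w5 = 0.
Suppose w4 = 1.
The clause (w6) is unit, so w6 = 1.
Suppose w7 = 0.
The clause (w1') is unit, so w1 = 0.
The clause (w3') is unit, so w3 = 0.
Every clause now holds.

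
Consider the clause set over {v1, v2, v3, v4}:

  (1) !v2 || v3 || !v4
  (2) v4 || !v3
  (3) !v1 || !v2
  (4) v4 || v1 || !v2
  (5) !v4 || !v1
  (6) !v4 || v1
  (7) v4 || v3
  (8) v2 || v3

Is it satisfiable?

Case v4 = true:
From the singleton clause (!v1), v1 = false.
But (v1) is also a unit clause — contradiction.
That branch fails; take v4 = false instead.
From the singleton clause (!v3), v3 = false.
But (v3) is also a unit clause — contradiction.
Neither v4 = true nor v4 = false works.
No assignment satisfies every clause.

Unsatisfiable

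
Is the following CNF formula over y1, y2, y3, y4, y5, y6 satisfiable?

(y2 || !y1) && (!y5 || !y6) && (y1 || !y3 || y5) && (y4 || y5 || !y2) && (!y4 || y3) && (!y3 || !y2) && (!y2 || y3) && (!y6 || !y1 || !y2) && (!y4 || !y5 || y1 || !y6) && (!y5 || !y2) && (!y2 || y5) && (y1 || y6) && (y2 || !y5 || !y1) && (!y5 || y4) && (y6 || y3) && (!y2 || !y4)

Case y2 = false:
From the singleton clause (!y1), y1 = false.
From the singleton clause (y6), y6 = true.
From the singleton clause (!y5), y5 = false.
From the singleton clause (!y3), y3 = false.
From the singleton clause (!y4), y4 = false.
This assignment satisfies each clause.
A satisfying assignment: y1=false, y2=false, y3=false, y4=false, y5=false, y6=true.

Satisfiable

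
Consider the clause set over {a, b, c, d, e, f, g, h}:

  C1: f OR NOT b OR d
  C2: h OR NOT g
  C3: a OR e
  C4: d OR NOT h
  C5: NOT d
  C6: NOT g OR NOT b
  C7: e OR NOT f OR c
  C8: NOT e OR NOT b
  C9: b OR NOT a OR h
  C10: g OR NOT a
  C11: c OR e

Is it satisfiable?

Satisfiable

From the singleton clause (NOT d), d = false.
From the singleton clause (NOT h), h = false.
From the singleton clause (NOT g), g = false.
From the singleton clause (NOT a), a = false.
From the singleton clause (e), e = true.
From the singleton clause (NOT b), b = false.
All clauses hold; c, f can take either value.
A satisfying assignment: a=false, b=false, c=false, d=false, e=true, f=false, g=false, h=false.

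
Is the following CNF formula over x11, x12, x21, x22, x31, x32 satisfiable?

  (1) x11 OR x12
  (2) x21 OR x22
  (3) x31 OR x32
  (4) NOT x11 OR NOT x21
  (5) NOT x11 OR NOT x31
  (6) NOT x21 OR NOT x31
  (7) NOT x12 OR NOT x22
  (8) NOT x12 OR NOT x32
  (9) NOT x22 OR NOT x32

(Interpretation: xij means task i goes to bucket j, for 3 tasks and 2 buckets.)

Unsatisfiable

Case x11 = true:
The clause (NOT x21) is unit, so x21 = false.
The clause (x22) is unit, so x22 = true.
The clause (NOT x31) is unit, so x31 = false.
The clause (x32) is unit, so x32 = true.
But (NOT x32) is also a unit clause — contradiction.
Backtrack on x11: now try x11 = false.
The clause (x12) is unit, so x12 = true.
The clause (NOT x22) is unit, so x22 = false.
The clause (x21) is unit, so x21 = true.
The clause (NOT x31) is unit, so x31 = false.
The clause (x32) is unit, so x32 = true.
But (NOT x32) is also a unit clause — contradiction.
Neither x11 = true nor x11 = false works.
No assignment satisfies every clause.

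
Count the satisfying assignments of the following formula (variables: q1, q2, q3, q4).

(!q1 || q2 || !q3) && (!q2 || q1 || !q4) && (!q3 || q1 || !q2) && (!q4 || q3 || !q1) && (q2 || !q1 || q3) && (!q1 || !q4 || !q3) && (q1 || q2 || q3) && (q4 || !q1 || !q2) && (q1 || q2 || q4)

There are 2^4 = 16 truth assignments over (q1, q2, q3, q4).
Check each against the 9 clauses (columns in the order q1, q2, q3, q4):
  F F F F  ✗ fails (q1 || q2 || q3)
  F F F T  ✗ fails (q1 || q2 || q3)
  F F T F  ✗ fails (q1 || q2 || q4)
  F F T T  ✓ satisfies all
  F T F F  ✓ satisfies all
  F T F T  ✗ fails (!q2 || q1 || !q4)
  F T T F  ✗ fails (!q3 || q1 || !q2)
  F T T T  ✗ fails (!q2 || q1 || !q4)
  T F F F  ✗ fails (q2 || !q1 || q3)
  T F F T  ✗ fails (!q4 || q3 || !q1)
  T F T F  ✗ fails (!q1 || q2 || !q3)
  T F T T  ✗ fails (!q1 || q2 || !q3)
  T T F F  ✗ fails (q4 || !q1 || !q2)
  T T F T  ✗ fails (!q4 || q3 || !q1)
  T T T F  ✗ fails (q4 || !q1 || !q2)
  T T T T  ✗ fails (!q1 || !q4 || !q3)
2 of the 16 rows are models.

2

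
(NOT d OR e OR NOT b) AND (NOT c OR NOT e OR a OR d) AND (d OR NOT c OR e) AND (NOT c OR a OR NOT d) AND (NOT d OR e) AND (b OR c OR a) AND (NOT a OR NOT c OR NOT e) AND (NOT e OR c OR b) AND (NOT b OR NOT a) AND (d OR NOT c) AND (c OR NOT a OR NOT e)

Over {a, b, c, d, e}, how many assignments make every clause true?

4

There are 2^5 = 32 truth assignments over (a, b, c, d, e).
Split on d. With d = true, the clauses containing d are satisfied and NOT d drops from the rest; 1 of the 2^4 = 16 assignments to the other variables satisfy what remains.
With d = false, by the same count on the reduced clause set, 3 assignments work.
(One model: a=F, b=T, c=F, d=F, e=F.)
Total: 1 + 3 = 4.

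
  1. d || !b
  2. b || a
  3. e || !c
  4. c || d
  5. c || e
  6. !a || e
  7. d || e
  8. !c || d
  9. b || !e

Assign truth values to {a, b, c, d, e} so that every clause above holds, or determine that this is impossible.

a ↦ false,  b ↦ true,  c ↦ false,  d ↦ true,  e ↦ true

Suppose d = true.
Suppose b = true.
Suppose e = true.
All clauses hold; a, c can take either value.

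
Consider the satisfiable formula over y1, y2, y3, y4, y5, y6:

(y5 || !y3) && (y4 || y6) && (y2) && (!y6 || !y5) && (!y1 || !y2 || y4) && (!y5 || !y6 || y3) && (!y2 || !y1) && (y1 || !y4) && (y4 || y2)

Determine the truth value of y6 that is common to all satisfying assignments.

True

Suppose y6 = false.
The clause (y4) is unit, so y4 = true.
The clause (y2) is unit, so y2 = true.
The clause (!y1) is unit, so y1 = false.
Now (y1) is unsatisfied and unit — conflict.
So every satisfying assignment has y6 = True.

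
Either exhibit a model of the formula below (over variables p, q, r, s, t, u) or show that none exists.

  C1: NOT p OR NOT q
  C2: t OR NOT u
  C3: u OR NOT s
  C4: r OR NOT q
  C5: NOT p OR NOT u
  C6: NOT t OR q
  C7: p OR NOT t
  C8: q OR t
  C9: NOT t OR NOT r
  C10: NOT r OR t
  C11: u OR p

UNSATISFIABLE

Case p = false:
Unit clause (NOT t) forces t = false.
Unit clause (NOT u) forces u = false.
But (u) is also a unit clause — contradiction.
Backtrack on p: now try p = true.
Unit clause (NOT q) forces q = false.
Unit clause (NOT u) forces u = false.
Unit clause (NOT s) forces s = false.
Unit clause (NOT t) forces t = false.
But (t) is also a unit clause — contradiction.
Both values of p lead to a conflict.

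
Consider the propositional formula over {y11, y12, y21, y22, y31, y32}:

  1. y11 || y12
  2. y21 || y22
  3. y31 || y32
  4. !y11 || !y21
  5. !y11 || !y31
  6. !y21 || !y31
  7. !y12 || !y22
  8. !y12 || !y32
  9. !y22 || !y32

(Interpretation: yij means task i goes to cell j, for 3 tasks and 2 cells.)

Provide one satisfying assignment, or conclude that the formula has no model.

Branch on y11: set y11 = true.
Unit clause (!y21) forces y21 = false.
Unit clause (y22) forces y22 = true.
Unit clause (!y31) forces y31 = false.
Unit clause (y32) forces y32 = true.
Now (!y32) is unsatisfied and unit — conflict.
So y11 must be the other value — set y11 = false.
Unit clause (y12) forces y12 = true.
Unit clause (!y22) forces y22 = false.
Unit clause (y21) forces y21 = true.
Unit clause (!y31) forces y31 = false.
Unit clause (y32) forces y32 = true.
Now (!y32) is unsatisfied and unit — conflict.
Neither y11 = true nor y11 = false works.

UNSATISFIABLE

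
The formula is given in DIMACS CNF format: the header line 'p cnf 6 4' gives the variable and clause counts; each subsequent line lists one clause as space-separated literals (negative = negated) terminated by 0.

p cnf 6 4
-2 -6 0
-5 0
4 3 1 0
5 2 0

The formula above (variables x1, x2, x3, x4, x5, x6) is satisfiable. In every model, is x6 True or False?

False

Suppose x6 = True.
Unit clause (¬x2) forces x2 = False.
Unit clause (¬x5) forces x5 = False.
But (x5) is also a unit clause — contradiction.
So every satisfying assignment has x6 = False.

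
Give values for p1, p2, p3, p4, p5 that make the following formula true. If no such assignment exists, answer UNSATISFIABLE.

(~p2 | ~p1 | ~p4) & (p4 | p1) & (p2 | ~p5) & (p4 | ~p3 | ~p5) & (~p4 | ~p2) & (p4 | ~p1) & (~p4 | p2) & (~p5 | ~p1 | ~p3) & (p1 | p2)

UNSATISFIABLE

Case p4 = 1:
From the singleton clause (~p2), p2 = 0.
Now (p2) is unsatisfied and unit — conflict.
That branch fails; take p4 = 0 instead.
From the singleton clause (p1), p1 = 1.
Now (~p1) is unsatisfied and unit — conflict.
Both values of p4 lead to a conflict.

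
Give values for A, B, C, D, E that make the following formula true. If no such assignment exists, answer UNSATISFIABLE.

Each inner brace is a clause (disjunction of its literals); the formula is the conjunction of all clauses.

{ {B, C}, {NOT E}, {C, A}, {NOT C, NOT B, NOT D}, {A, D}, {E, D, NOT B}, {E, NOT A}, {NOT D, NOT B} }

A=false; B=false; C=true; D=true; E=false

From the singleton clause (NOT E), E = false.
From the singleton clause (NOT A), A = false.
From the singleton clause (C), C = true.
From the singleton clause (D), D = true.
From the singleton clause (NOT B), B = false.
All clauses are satisfied.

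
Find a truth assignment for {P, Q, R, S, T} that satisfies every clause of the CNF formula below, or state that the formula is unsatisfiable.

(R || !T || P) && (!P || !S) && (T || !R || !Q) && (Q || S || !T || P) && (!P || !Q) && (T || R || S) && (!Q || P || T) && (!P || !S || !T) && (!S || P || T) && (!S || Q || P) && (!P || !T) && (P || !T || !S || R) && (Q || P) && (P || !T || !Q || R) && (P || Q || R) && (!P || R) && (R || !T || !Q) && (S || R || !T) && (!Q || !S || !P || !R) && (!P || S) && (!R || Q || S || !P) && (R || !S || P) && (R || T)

P=false, Q=true, R=true, S=false, T=true

Case P = false:
From the singleton clause (Q), Q = true.
From the singleton clause (T), T = true.
From the singleton clause (R), R = true.
Every clause is now satisfied; S is unconstrained.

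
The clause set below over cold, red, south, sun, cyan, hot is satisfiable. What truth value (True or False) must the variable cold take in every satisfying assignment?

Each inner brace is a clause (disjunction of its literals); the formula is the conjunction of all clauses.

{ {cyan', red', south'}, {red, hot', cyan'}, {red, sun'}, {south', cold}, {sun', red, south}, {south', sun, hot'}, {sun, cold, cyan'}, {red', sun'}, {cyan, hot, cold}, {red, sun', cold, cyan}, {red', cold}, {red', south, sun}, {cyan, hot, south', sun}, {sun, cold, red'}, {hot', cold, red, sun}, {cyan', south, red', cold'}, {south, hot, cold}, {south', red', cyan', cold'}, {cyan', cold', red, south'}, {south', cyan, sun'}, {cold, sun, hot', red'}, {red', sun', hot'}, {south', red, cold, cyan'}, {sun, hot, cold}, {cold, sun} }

Suppose cold = 0.
(south') alone gives south = 0.
(red') alone gives red = 0.
(sun') alone gives sun = 0.
But (sun) is also a unit clause — contradiction.
So every satisfying assignment has cold = True.

True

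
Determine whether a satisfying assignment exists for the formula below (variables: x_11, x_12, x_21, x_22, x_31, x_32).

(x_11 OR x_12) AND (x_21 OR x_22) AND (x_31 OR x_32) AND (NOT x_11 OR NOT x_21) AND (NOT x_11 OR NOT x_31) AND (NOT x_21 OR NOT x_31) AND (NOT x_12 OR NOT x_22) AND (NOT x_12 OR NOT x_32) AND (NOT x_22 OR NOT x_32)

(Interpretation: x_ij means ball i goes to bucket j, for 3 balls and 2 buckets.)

Try x_11 = true.
The clause (NOT x_21) is unit, so x_21 = false.
The clause (x_22) is unit, so x_22 = true.
The clause (NOT x_31) is unit, so x_31 = false.
The clause (x_32) is unit, so x_32 = true.
That conflicts with the unit clause (NOT x_32).
Undo x_11 and try x_11 = false.
The clause (x_12) is unit, so x_12 = true.
The clause (NOT x_22) is unit, so x_22 = false.
The clause (x_21) is unit, so x_21 = true.
The clause (NOT x_31) is unit, so x_31 = false.
The clause (x_32) is unit, so x_32 = true.
That conflicts with the unit clause (NOT x_32).
Either choice for x_11 ends in contradiction.
No assignment satisfies every clause.

No, unsatisfiable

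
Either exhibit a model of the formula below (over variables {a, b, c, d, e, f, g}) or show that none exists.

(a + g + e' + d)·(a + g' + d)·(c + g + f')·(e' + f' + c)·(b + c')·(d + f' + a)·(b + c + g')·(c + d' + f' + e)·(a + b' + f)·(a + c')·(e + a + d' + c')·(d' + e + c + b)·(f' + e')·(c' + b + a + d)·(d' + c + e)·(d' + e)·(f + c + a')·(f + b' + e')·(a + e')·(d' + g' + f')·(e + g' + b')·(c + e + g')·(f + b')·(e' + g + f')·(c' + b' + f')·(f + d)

Suppose b = 1.
The clause (f) is unit, so f = 1.
The clause (e') is unit, so e = 0.
The clause (d') is unit, so d = 0.
The clause (a) is unit, so a = 1.
The clause (g') is unit, so g = 0.
The clause (c) is unit, so c = 1.
Now (c') is unsatisfied and unit — conflict.
Backtrack on b: now try b = 0.
The clause (c') is unit, so c = 0.
The clause (g') is unit, so g = 0.
The clause (f') is unit, so f = 0.
The clause (a') is unit, so a = 0.
The clause (e') is unit, so e = 0.
The clause (d') is unit, so d = 0.
Now (d) is unsatisfied and unit — conflict.
Neither b = 1 nor b = 0 works.

UNSATISFIABLE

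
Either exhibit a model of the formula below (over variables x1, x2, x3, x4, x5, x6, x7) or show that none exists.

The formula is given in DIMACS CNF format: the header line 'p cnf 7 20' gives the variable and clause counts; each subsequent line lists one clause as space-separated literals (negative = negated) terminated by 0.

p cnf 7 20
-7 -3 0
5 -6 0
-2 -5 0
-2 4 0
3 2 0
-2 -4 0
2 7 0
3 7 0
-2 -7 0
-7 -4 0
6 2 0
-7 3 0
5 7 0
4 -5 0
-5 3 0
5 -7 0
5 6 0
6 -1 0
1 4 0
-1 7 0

UNSATISFIABLE

Try x7 = False.
The clause (x2) is unit, so x2 = True.
The clause (¬x5) is unit, so x5 = False.
But (x5) is also a unit clause — contradiction.
So x7 must be the other value — set x7 = True.
The clause (¬x3) is unit, so x3 = False.
But (x3) is also a unit clause — contradiction.
Neither x7 = True nor x7 = False works.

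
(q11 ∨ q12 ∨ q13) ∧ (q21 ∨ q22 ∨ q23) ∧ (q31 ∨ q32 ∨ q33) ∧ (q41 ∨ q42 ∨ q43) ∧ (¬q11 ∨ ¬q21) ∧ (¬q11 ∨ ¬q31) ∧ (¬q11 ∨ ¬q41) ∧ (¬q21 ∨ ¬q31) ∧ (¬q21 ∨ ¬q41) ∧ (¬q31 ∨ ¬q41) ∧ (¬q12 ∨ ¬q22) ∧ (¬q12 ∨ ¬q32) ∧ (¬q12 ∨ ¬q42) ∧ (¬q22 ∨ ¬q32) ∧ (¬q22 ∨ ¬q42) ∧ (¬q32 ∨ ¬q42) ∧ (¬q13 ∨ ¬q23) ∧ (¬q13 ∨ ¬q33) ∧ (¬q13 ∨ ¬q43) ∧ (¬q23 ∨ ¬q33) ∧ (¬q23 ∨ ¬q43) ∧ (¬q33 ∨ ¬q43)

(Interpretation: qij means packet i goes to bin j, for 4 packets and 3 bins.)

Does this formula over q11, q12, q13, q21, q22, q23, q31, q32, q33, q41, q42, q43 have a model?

Suppose q11 = False.
Suppose q12 = True.
Unit clause (¬q22) forces q22 = False.
Unit clause (¬q32) forces q32 = False.
Unit clause (¬q42) forces q42 = False.
Suppose q21 = True.
Unit clause (¬q31) forces q31 = False.
Unit clause (q33) forces q33 = True.
Unit clause (¬q41) forces q41 = False.
Unit clause (q43) forces q43 = True.
Now (¬q43) is unsatisfied and unit — conflict.
So q21 must be the other value — set q21 = False.
Unit clause (q23) forces q23 = True.
Unit clause (¬q13) forces q13 = False.
Unit clause (¬q33) forces q33 = False.
Unit clause (q31) forces q31 = True.
Unit clause (¬q41) forces q41 = False.
Unit clause (q43) forces q43 = True.
Now (¬q43) is unsatisfied and unit — conflict.
Either choice for q21 ends in contradiction.
So q12 must be the other value — set q12 = False.
Unit clause (q13) forces q13 = True.
Unit clause (¬q23) forces q23 = False.
Unit clause (¬q33) forces q33 = False.
Unit clause (¬q43) forces q43 = False.
Suppose q21 = True.
Unit clause (¬q31) forces q31 = False.
Unit clause (q32) forces q32 = True.
Unit clause (¬q41) forces q41 = False.
Unit clause (q42) forces q42 = True.
Now (¬q42) is unsatisfied and unit — conflict.
So q21 must be the other value — set q21 = False.
Unit clause (q22) forces q22 = True.
Unit clause (¬q32) forces q32 = False.
Unit clause (q31) forces q31 = True.
Unit clause (¬q41) forces q41 = False.
Unit clause (q42) forces q42 = True.
Now (¬q42) is unsatisfied and unit — conflict.
Either choice for q21 ends in contradiction.
Either choice for q12 ends in contradiction.
So q11 must be the other value — set q11 = True.
Unit clause (¬q21) forces q21 = False.
Unit clause (¬q31) forces q31 = False.
Unit clause (¬q41) forces q41 = False.
Suppose q22 = True.
Unit clause (¬q12) forces q12 = False.
Unit clause (¬q32) forces q32 = False.
Unit clause (q33) forces q33 = True.
Unit clause (¬q42) forces q42 = False.
Unit clause (q43) forces q43 = True.
Now (¬q43) is unsatisfied and unit — conflict.
So q22 must be the other value — set q22 = False.
Unit clause (q23) forces q23 = True.
Unit clause (¬q13) forces q13 = False.
Unit clause (¬q33) forces q33 = False.
Unit clause (q32) forces q32 = True.
Unit clause (¬q12) forces q12 = False.
Unit clause (¬q42) forces q42 = False.
Unit clause (q43) forces q43 = True.
Now (¬q43) is unsatisfied and unit — conflict.
Either choice for q22 ends in contradiction.
Either choice for q11 ends in contradiction.
No assignment satisfies every clause.

No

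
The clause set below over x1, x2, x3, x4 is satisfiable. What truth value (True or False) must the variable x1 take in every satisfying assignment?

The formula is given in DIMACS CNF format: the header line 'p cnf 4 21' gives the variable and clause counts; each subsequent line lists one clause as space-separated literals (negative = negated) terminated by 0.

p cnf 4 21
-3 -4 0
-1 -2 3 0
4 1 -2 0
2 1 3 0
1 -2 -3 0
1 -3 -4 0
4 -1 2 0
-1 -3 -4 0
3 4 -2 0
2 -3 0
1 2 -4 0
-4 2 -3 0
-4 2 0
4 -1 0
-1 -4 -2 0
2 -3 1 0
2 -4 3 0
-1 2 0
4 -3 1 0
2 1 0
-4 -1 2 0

False

Suppose x1 = True.
(x4) alone gives x4 = True.
(¬x3) alone gives x3 = False.
(¬x2) alone gives x2 = False.
But (x2) is also a unit clause — contradiction.
So every satisfying assignment has x1 = False.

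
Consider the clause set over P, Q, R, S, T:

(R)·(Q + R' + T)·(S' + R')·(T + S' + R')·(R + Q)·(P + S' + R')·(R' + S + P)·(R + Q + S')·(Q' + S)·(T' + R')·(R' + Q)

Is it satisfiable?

Unsatisfiable

Unit clause (R) forces R = 1.
Unit clause (S') forces S = 0.
Unit clause (P) forces P = 1.
Unit clause (Q') forces Q = 0.
But (Q) is also a unit clause — contradiction.
No assignment satisfies every clause.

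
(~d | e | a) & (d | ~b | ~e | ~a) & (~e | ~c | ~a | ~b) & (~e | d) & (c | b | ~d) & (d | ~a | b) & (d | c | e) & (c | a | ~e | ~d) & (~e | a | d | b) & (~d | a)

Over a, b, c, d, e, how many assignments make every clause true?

8

There are 2^5 = 32 truth assignments over (a, b, c, d, e).
Split on d. With d = 1, the clauses containing d are satisfied and ~d drops from the rest; 5 of the 2^4 = 16 assignments to the other variables satisfy what remains.
With d = 0, by the same count on the reduced clause set, 3 assignments work.
Total: 5 + 3 = 8.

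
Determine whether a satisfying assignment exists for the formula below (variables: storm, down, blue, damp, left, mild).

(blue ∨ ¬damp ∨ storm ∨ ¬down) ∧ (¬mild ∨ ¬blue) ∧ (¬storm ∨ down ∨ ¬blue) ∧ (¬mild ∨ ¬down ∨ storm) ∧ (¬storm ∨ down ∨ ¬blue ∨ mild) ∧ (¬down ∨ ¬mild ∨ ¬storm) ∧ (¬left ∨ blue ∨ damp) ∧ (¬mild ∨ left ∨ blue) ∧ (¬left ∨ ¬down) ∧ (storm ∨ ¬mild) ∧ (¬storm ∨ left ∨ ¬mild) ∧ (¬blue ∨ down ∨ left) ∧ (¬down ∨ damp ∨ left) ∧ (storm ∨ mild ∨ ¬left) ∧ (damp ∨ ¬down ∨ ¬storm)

Suppose mild = False.
Suppose left = False.
Suppose blue = False.
Suppose down = False.
No clause remains; storm, damp are free.
A satisfying assignment: storm ↦ False,  down ↦ False,  blue ↦ False,  damp ↦ False,  left ↦ False,  mild ↦ False.

Yes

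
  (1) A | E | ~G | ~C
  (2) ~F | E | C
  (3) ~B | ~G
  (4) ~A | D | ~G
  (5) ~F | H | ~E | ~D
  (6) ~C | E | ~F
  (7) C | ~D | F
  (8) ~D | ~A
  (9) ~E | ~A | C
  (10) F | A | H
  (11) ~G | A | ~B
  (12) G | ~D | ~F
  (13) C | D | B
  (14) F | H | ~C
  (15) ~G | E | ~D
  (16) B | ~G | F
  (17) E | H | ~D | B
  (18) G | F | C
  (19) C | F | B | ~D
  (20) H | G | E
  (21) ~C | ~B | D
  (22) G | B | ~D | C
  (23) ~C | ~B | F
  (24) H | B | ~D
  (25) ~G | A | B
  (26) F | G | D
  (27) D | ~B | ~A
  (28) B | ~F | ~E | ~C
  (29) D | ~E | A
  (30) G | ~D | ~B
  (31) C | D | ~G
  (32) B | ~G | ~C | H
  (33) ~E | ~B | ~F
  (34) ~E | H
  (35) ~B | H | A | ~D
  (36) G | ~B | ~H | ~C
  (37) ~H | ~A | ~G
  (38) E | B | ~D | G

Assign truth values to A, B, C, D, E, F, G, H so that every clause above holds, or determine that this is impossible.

Try B = 0.
Try D = 1.
Unit clause (~A) forces A = 0.
Unit clause (H) forces H = 1.
Unit clause (~G) forces G = 0.
Unit clause (~F) forces F = 0.
Unit clause (C) forces C = 1.
Unit clause (E) forces E = 1.
This assignment satisfies each clause.

A: 0, B: 0, C: 1, D: 1, E: 1, F: 0, G: 0, H: 1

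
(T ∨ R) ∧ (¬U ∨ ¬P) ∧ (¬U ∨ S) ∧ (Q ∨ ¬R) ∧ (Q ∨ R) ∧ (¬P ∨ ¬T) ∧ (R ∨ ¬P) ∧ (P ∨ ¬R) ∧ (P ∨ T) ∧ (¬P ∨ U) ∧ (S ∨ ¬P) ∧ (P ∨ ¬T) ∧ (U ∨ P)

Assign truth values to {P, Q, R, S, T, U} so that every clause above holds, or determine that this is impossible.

Try T = True.
Unit clause (¬P) forces P = False.
But (P) is also a unit clause — contradiction.
Undo T and try T = False.
Unit clause (R) forces R = True.
Unit clause (Q) forces Q = True.
Unit clause (P) forces P = True.
Unit clause (¬U) forces U = False.
But (U) is also a unit clause — contradiction.
Either choice for T ends in contradiction.

UNSATISFIABLE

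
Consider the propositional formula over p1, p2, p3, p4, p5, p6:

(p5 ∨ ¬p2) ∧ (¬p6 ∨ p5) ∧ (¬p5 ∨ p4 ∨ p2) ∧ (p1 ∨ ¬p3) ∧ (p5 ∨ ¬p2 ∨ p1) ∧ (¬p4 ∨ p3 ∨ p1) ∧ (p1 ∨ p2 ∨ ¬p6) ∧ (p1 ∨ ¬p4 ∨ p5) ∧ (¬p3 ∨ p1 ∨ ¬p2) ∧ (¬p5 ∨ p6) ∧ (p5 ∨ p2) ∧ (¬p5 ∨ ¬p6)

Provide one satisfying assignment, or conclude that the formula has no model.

UNSATISFIABLE

Case p5 = True:
(p6) alone gives p6 = True.
Now (¬p6) is unsatisfied and unit — conflict.
So p5 must be the other value — set p5 = False.
(¬p2) alone gives p2 = False.
Now (p2) is unsatisfied and unit — conflict.
Either choice for p5 ends in contradiction.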